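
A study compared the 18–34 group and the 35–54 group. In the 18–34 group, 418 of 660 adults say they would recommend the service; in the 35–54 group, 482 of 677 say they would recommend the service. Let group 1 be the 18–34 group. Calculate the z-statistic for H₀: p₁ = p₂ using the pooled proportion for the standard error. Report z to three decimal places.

p̂₁ = 418/660 = 0.63333, p̂₂ = 482/677 = 0.71196.
Pooling: p̂ = 900/1337 = 0.67315.
SE = √[p̂(1−p̂)(1/n₁+1/n₂)] = √[0.67315·0.32685·(1/660+1/677)] ≈ 0.025658.
z = (p̂₁ − p̂₂)/SE = (0.63333 − 0.71196)/0.025658 = -0.07863/0.025658 = -3.065.

z = -3.065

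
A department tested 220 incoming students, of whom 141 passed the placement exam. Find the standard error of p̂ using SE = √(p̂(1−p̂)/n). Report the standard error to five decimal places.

The sample proportion is 141/220 = 0.64091.
p̂(1−p̂) = 0.64091·0.35909 = 0.230144.
Dividing by n and taking the root: √0.001046109 = 0.03234.

SE = 0.03234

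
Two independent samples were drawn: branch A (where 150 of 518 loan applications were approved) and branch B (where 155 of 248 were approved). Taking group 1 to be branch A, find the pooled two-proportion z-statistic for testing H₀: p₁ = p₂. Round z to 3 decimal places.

p̂₁ = 150/518 = 0.28958, p̂₂ = 155/248 = 0.62500.
Pooled p̂ = (150+155)/(518+248) = 305/766 = 0.39817.
SE = √[p̂(1−p̂)(1/n₁+1/n₂)] = √[0.39817·0.60183·(1/518+1/248)] ≈ 0.037800.
z = (p̂₁ − p̂₂)/SE = (0.28958 − 0.62500)/0.037800 = -0.33542/0.037800 = -8.874.

z = -8.874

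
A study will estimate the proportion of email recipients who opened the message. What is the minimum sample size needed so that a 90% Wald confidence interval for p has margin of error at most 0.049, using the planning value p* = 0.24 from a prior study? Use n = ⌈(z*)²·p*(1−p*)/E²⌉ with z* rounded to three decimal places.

n = 206

z* = 1.645 at the 90% level.
p*(1−p*) = 0.1824.
(z*)²·p*(1−p*)/E² = 2.706025·0.1824/0.002401 = 205.572.
Rounding up, n = 206.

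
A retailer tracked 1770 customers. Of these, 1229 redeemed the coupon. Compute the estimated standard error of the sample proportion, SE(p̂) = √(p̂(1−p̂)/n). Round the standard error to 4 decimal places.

SE = 0.0110

With x = 1229 successes in n = 1770, p̂ = 0.69435.
p̂(1−p̂) = 0.212228.
Dividing by n and taking the root: √0.000119903 = 0.0110.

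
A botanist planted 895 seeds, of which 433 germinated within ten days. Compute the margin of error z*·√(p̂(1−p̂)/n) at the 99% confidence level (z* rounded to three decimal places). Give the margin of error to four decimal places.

Sample proportion p̂ = 433/895 = 0.48380.
Standard error of p̂: √(0.249738/895) = √0.000279036 = 0.016704.
z* = 2.576 at the 99% level.
Margin of error = z*·SE = 2.576 × 0.016704 = 0.0430.

ME = 0.0430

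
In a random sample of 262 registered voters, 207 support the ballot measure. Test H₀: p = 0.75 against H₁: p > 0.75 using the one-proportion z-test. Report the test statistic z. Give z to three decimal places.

z = 1.498

The sample proportion is 207/262 = 0.79008.
Null standard error: √(0.75·0.25/262) = √0.000715649 = 0.026752.
Test statistic: z = 0.04008/0.026752 = 1.498.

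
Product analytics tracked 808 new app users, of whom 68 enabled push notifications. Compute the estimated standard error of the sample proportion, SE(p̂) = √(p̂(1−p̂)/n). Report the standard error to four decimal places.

SE = 0.0098

The sample proportion is 68/808 = 0.08416.
p̂(1−p̂) = 0.077077.
Dividing by n and taking the root: √0.000095392 = 0.0098.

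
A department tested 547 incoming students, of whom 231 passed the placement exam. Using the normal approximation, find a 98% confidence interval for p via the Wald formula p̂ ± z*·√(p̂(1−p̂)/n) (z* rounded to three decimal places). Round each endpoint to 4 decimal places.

With x = 231 successes in n = 547, p̂ = 0.42230.
SE(p̂) = √(0.42230·0.57770/547) = 0.021119.
The 98% critical value is z* = 2.326.
Margin of error: 2.326 × 0.021119 = 0.04912.
Interval: 0.42230 ± 0.04912 → (0.3732, 0.4714).

(0.3732, 0.4714)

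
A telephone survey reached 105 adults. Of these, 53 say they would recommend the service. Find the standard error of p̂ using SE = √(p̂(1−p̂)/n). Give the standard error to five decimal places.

With x = 53 successes in n = 105, p̂ = 0.50476.
p̂(1−p̂) = 0.249977.
SE = √(0.249977/105) = 0.04879.

SE = 0.04879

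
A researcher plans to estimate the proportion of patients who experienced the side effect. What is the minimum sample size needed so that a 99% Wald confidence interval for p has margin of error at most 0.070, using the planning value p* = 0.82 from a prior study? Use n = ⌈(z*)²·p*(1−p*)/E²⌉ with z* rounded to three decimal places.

For 99% confidence, z* = 2.576.
p*(1−p*) = 0.1476.
(z*)²·p*(1−p*)/E² = 6.635776·0.1476/0.004900 = 199.886.
⌈199.886⌉ = 200.

n = 200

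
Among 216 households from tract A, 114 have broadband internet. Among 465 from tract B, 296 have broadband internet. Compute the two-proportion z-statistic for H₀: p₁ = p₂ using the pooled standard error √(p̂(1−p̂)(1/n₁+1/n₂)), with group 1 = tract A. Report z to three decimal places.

Sample proportions: p̂₁ = 114/216 = 0.52778 and p̂₂ = 296/465 = 0.63656.
Pooled p̂ = (114+296)/(216+465) = 410/681 = 0.60206.
SE = √[p̂(1−p̂)(1/n₁+1/n₂)] = √[0.60206·0.39794·(1/216+1/465)] ≈ 0.040304.
z = -0.10878/0.040304 = -2.699.

z = -2.699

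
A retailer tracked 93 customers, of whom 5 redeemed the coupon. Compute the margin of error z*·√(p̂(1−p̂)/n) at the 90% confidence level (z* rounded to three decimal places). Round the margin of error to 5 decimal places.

ME = 0.03847

The sample proportion is 5/93 = 0.05376.
SE = √(p̂(1−p̂)/n) = √(0.050873/93) = 0.023388.
z* = 1.645 at the 90% level.
So ME = 0.03847.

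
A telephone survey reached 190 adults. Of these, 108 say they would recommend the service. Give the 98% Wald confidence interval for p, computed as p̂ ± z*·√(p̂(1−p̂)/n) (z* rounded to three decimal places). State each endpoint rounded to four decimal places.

(0.4848, 0.6520)

The sample proportion is 108/190 = 0.56842.
Standard error of p̂: √(0.245319/190) = √0.001291150 = 0.035933.
For 98% confidence, z* = 2.326.
Margin = 2.326·0.035933 = 0.08358.
So the interval runs from 0.4848 to 0.6520.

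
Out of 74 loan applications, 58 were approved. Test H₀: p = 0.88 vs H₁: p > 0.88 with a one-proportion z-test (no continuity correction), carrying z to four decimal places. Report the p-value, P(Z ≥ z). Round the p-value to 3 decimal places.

Sample proportion p̂ = 58/74 = 0.78378.
Under H₀, SE = √(p₀(1−p₀)/n) = √(0.88·0.12/74) = √0.001427027 = 0.037776.
z = (p̂ − p₀)/SE = (58/74 − 0.88)/0.037776 ≈ -2.5470.
From the standard normal, P(Z ≥ z) = 0.995.

p-value = 0.995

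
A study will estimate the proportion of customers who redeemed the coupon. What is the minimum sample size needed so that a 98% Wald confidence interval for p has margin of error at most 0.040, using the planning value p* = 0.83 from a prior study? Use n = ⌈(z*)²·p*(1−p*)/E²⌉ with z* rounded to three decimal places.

z* = 2.326 at the 98% level.
p*(1−p*) = 0.83·0.17 = 0.1411.
Required n before rounding: 5.410276 × 0.1411 / 0.040² = 477.119.
⌈477.119⌉ = 478.

n = 478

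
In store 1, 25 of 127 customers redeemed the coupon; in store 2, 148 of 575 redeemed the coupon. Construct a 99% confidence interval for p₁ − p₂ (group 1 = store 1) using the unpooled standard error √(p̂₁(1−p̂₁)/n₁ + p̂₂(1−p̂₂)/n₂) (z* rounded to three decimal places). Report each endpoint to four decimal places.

p̂₁ = 25/127 = 0.19685, p̂₂ = 148/575 = 0.25739; p̂₁ − p̂₂ = -0.06054.
SE = √(0.001244884 + 0.000332419) = √0.001577303 = 0.039715.
The 99% critical value is z* = 2.576. Margin = 2.576·0.039715 = 0.10231.
So the interval runs from -0.1628 to 0.0418.

(-0.1628, 0.0418)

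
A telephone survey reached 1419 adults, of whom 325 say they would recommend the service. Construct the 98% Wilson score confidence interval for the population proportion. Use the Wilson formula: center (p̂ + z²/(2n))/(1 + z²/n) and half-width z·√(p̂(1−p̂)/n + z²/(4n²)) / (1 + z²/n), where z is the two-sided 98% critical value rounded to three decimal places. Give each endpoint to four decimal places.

(0.2041, 0.2560)

p̂ = 325/1419 = 0.22903; z = 2.326, so z² = 5.410276.
Denominator 1 + z²/n = 1 + 5.410276/1419 = 1.003813.
Adjusted center: (0.22903 + z²/(2n))/1.003813 = 0.23006.
Radicand: p̂(1−p̂)/n + z²/(4n²) = 0.000124438 + 0.000000672 = 0.000125110.
Half-width = z·√(radicand)/denom = 2.326·0.011185/1.003813 = 0.02592.
CI: 0.23006 ± 0.02592 = (0.2041, 0.2560).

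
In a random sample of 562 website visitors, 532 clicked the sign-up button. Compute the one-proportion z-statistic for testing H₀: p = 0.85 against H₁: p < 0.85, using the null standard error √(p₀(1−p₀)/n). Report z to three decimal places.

Sample proportion p̂ = 532/562 = 0.94662.
Null standard error: √(0.85·0.15/562) = √0.000226868 = 0.015062.
z = (0.94662 − 0.85)/0.015062 = 0.09662/0.015062 = 6.415.

z = 6.415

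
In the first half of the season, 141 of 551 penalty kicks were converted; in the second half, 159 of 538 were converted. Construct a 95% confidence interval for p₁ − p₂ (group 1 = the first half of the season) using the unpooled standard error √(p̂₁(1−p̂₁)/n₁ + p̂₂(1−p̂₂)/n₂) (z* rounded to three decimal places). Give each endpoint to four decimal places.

(-0.0927, 0.0134)

p̂₁ = 0.25590, p̂₂ = 0.29554, so the observed difference is -0.03964.
SE = √(0.000345580 + 0.000386981) = √0.000732561 = 0.027066.
For 95% confidence, z* = 1.960. Margin of error = 0.05305.
Interval: -0.03964 ± 0.05305 → (-0.0927, 0.0134).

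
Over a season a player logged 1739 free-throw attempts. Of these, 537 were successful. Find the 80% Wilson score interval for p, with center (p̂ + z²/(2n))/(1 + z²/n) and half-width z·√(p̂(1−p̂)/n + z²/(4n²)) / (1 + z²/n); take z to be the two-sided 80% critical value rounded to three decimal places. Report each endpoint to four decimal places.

p̂ = 537/1739 = 0.30880; z = 1.282, so z² = 1.643524.
Denominator 1 + z²/n = 1 + 1.643524/1739 = 1.000945.
Adjusted center: (0.30880 + z²/(2n))/1.000945 = 0.30898.
Radicand: p̂(1−p̂)/n + z²/(4n²) = 0.000122738 + 0.000000136 = 0.000122874.
Half-width = 1.282·√0.000122874/1.000945 = 0.01420.
CI: 0.30898 ± 0.01420 = (0.2948, 0.3232).

(0.2948, 0.3232)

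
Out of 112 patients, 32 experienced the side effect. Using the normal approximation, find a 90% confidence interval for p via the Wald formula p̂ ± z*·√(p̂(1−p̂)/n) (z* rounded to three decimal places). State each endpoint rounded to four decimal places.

(0.2155, 0.3559)

p̂ = 32/112 = 0.28571.
SE = √(p̂(1−p̂)/n) = √(0.204082/112) = 0.042687.
z* = 1.645 at the 90% level.
Margin of error: 1.645 × 0.042687 = 0.07022.
CI: 0.28571 ± 0.07022 = (0.2155, 0.3559).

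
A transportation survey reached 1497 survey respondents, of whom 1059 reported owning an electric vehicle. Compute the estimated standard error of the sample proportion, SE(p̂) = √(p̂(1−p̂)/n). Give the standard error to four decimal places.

SE = 0.0118

The sample proportion is 1059/1497 = 0.70741.
p̂(1−p̂) = 0.206981.
SE = √(0.206981/1497) = √0.000138264 = 0.0118.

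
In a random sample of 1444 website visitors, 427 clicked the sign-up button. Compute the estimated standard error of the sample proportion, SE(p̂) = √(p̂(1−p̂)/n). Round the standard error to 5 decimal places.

With x = 427 successes in n = 1444, p̂ = 0.29571.
p̂(1−p̂) = 0.208266.
Dividing by n and taking the root: √0.000144229 = 0.01201.

SE = 0.01201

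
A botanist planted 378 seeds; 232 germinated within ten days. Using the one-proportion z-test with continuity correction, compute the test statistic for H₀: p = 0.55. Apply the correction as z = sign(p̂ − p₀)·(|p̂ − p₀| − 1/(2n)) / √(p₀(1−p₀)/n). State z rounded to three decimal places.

z = 2.440

p̂ = 232/378 = 0.61376. p̂ − p₀ = 0.063757.
1/(2n) = 0.001323.
Corrected numerator: |0.063757| − 0.001323 = 0.062434.
Under H₀, SE = √(p₀(1−p₀)/n) = √(0.55·0.45/378) = √0.000654762 = 0.025588.
z = (+)0.062434/0.025588 = 2.440.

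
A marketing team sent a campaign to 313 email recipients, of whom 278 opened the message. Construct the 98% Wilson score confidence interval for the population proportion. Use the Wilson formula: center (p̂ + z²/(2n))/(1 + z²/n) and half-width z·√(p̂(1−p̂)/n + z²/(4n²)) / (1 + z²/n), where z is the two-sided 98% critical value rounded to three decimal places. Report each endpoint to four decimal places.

p̂ = 278/313 = 0.88818; z = 2.326, so z² = 5.410276.
1 + z²/n = 1.017285.
Adjusted center: (0.88818 + z²/(2n))/1.017285 = 0.88158.
Radicand: p̂(1−p̂)/n + z²/(4n²) = 0.000317307 + 0.000013806 = 0.000331113.
Half-width = 2.326·√0.000331113/1.017285 = 0.04161.
CI: 0.88158 ± 0.04161 = (0.8400, 0.9232).

(0.8400, 0.9232)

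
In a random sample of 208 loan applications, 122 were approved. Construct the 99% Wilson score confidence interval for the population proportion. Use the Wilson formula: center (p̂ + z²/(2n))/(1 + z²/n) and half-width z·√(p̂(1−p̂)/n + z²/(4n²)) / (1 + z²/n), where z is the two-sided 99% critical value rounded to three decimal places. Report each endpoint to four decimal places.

Here p̂ = 122/208 = 0.58654 and z = 2.576 (z² = 6.635776).
1 + z²/n = 1.031903.
Adjusted center: (0.58654 + z²/(2n))/1.031903 = 0.58386.
Radicand: p̂(1−p̂)/n + z²/(4n²) = 0.001165919 + 0.000038345 = 0.001204264.
Half-width = 2.576·√0.001204264/1.031903 = 0.08663.
Interval: 0.58386 ± 0.08663 → (0.4972, 0.6705).

(0.4972, 0.6705)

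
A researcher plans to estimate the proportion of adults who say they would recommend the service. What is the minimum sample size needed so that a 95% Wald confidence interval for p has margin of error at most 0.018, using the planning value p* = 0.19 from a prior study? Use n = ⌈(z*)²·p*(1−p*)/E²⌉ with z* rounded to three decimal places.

For 95% confidence, z* = 1.960.
p*(1−p*) = 0.1539.
Required n before rounding: 3.841600 × 0.1539 / 0.018² = 1824.760.
⌈1824.760⌉ = 1825.

n = 1825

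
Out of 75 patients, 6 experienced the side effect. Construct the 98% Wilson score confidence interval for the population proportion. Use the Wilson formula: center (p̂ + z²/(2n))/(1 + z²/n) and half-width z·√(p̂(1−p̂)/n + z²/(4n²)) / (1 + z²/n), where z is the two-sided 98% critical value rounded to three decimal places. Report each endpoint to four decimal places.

(0.0324, 0.1841)

Here p̂ = 6/75 = 0.08000 and z = 2.326 (z² = 5.410276).
1 + z²/n = 1.072137.
Center = (0.08000 + 0.036069)/1.072137 = 0.10826.
Radicand: p̂(1−p̂)/n + z²/(4n²) = 0.000981333 + 0.000240457 = 0.001221790.
Half-width = z·√(radicand)/denom = 2.326·0.034954/1.072137 = 0.07583.
Interval: 0.10826 ± 0.07583 → (0.0324, 0.1841).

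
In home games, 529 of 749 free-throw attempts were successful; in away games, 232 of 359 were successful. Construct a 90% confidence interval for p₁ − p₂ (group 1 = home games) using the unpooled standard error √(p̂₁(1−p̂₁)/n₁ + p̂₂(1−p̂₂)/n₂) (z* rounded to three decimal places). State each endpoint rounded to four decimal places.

(0.0103, 0.1098)

p̂₁ = 529/749 = 0.70628, p̂₂ = 232/359 = 0.64624; p̂₁ − p̂₂ = 0.06004.
SE = √(0.000276970 + 0.000636808) = √0.000913778 = 0.030229.
z* = 1.645 at the 90% level. Margin of error = 0.04973.
Interval: 0.06004 ± 0.04973 → (0.0103, 0.1098).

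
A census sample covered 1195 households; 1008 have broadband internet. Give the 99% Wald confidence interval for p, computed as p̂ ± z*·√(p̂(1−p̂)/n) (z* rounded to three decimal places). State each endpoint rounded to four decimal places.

The sample proportion is 1008/1195 = 0.84351.
Standard error of p̂: √(0.131998/1195) = √0.000110458 = 0.010510.
The 99% critical value is z* = 2.576.
Margin = 2.576·0.010510 = 0.02707.
Interval: 0.84351 ± 0.02707 → (0.8164, 0.8706).

(0.8164, 0.8706)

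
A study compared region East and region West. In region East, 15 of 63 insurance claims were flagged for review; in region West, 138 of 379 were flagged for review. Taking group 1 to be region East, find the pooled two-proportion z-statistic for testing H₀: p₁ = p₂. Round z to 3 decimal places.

z = -1.947

p̂₁ = 15/63 = 0.23810, p̂₂ = 138/379 = 0.36412.
Pooled p̂ = (15+138)/(63+379) = 153/442 = 0.34615.
SE = √[p̂(1−p̂)(1/n₁+1/n₂)] = √[0.34615·0.65385·(1/63+1/379)] ≈ 0.064728.
z = (p̂₁ − p̂₂)/SE = (0.23810 − 0.36412)/0.064728 = -0.12602/0.064728 = -1.947.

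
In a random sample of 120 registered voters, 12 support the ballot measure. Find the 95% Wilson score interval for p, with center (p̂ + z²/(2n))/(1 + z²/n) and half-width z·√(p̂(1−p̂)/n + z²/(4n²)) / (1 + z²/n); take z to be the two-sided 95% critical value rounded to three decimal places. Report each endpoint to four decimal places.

(0.0581, 0.1667)

Here p̂ = 12/120 = 0.10000 and z = 1.960 (z² = 3.841600).
Denominator 1 + z²/n = 1 + 3.841600/120 = 1.032013.
Adjusted center: (0.10000 + z²/(2n))/1.032013 = 0.11241.
Radicand: p̂(1−p̂)/n + z²/(4n²) = 0.000750000 + 0.000066694 = 0.000816694.
Half-width = z·√(radicand)/denom = 1.960·0.028578/1.032013 = 0.05428.
Interval: 0.11241 ± 0.05428 → (0.0581, 0.1667).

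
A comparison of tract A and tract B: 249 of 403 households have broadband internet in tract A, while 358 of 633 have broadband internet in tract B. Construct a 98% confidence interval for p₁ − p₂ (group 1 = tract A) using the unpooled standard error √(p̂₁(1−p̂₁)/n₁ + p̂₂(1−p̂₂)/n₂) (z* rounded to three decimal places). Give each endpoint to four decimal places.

(-0.0203, 0.1249)

p̂₁ = 0.61787, p̂₂ = 0.56556, so the observed difference is 0.05231.
SE = √(0.000585875 + 0.000388154) = √0.000974029 = 0.031209.
z* = 2.326 at the 98% level. Margin = 2.326·0.031209 = 0.07259.
Interval: 0.05231 ± 0.07259 → (-0.0203, 0.1249).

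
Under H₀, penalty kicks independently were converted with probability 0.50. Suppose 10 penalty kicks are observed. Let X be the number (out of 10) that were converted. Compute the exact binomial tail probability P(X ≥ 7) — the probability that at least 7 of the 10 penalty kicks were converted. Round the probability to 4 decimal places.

P = 0.1719

X ~ Binomial(n=10, p=0.50).
P(X ≥ 7) = C(10,7)·0.50^7·0.50^3 + C(10,8)·0.50^8·0.50^2 + C(10,9)·0.50^9·0.50^1 + C(10,10)·0.50^10·0.50^0.
= 0.117188 + 0.043945 + 0.009766 + 0.000977 = 0.1719.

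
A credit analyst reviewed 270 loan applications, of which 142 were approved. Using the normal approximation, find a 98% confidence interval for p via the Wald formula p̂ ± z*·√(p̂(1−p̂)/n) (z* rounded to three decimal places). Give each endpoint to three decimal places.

The sample proportion is 142/270 = 0.52593.
SE(p̂) = √(0.52593·0.47407/270) = 0.030388.
z* = 2.326 at the 98% level.
Margin = 2.326·0.030388 = 0.07068.
Interval: 0.52593 ± 0.07068 → (0.455, 0.597).

(0.455, 0.597)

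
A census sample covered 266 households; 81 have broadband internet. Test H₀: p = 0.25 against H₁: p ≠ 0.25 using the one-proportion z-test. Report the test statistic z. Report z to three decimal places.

The sample proportion is 81/266 = 0.30451.
SE₀ = √(0.25·0.75/266) = 0.026550.
z = (0.30451 − 0.25)/0.026550 = 0.05451/0.026550 = 2.053.

z = 2.053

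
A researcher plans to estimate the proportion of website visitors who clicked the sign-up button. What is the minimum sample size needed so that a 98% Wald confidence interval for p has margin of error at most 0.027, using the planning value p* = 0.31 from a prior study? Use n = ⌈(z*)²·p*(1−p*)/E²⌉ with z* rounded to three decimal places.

For 98% confidence, z* = 2.326.
p*(1−p*) = 0.31·0.69 = 0.2139.
(z*)²·p*(1−p*)/E² = 5.410276·0.2139/0.000729 = 1587.460.
⌈1587.460⌉ = 1588.

n = 1588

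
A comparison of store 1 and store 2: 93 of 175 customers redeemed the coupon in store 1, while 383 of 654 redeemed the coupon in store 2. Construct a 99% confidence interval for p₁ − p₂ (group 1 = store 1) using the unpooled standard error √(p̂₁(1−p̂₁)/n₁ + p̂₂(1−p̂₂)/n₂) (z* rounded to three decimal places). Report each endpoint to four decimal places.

p̂₁ = 0.53143, p̂₂ = 0.58563, so the observed difference is -0.05420.
SE = √(0.001422927 + 0.000371052) = √0.001793979 = 0.042355.
For 99% confidence, z* = 2.576. Margin = 2.576·0.042355 = 0.10911.
CI: -0.05420 ± 0.10911 = (-0.1633, 0.0549).

(-0.1633, 0.0549)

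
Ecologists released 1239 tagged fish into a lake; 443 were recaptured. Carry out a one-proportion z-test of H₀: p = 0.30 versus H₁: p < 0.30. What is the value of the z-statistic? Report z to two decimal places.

z = 4.42

The sample proportion is 443/1239 = 0.35755.
Null standard error: √(0.30·0.70/1239) = √0.000169492 = 0.013019.
Test statistic: z = 0.05755/0.013019 = 4.42.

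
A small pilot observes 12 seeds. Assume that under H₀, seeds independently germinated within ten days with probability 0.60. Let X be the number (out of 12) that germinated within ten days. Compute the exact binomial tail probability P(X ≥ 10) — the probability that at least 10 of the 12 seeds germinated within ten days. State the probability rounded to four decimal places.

X is binomial with n = 12 and p = 0.60.
P(X ≥ 10) = C(12,10)·0.60^10·0.40^2 + C(12,11)·0.60^11·0.40^1 + C(12,12)·0.60^12·0.40^0.
= 0.063852 + 0.017414 + 0.002177 = 0.0834.

P = 0.0834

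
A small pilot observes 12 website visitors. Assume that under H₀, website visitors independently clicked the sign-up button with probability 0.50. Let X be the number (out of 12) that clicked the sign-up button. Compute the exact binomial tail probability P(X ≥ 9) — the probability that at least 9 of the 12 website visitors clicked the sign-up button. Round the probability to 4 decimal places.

X is binomial with n = 12 and p = 0.50.
P(X ≥ 9) = C(12,9)·0.50^9·0.50^3 + C(12,10)·0.50^10·0.50^2 + C(12,11)·0.50^11·0.50^1 + C(12,12)·0.50^12·0.50^0.
= 0.053711 + 0.016113 + 0.002930 + 0.000244 = 0.0730.

P = 0.0730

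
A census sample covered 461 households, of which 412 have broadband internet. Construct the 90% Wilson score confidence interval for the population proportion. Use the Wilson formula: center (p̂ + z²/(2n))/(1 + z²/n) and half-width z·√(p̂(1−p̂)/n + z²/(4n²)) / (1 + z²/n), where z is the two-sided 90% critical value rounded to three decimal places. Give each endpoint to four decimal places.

p̂ = 412/461 = 0.89371; z = 1.645, so z² = 2.706025.
Denominator 1 + z²/n = 1 + 2.706025/461 = 1.005870.
Adjusted center: (0.89371 + z²/(2n))/1.005870 = 0.89141.
Radicand: p̂(1−p̂)/n + z²/(4n²) = 0.000206058 + 0.000003183 = 0.000209241.
Half-width = 1.645·√0.000209241/1.005870 = 0.02366.
So the interval runs from 0.8678 to 0.9151.

(0.8678, 0.9151)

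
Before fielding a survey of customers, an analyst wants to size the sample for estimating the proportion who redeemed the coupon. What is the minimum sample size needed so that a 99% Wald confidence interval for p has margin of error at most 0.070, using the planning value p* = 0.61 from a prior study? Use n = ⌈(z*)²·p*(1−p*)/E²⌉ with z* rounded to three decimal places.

The 99% critical value is z* = 2.576.
p*(1−p*) = 0.61·0.39 = 0.2379.
(z*)²·p*(1−p*)/E² = 6.635776·0.2379/0.004900 = 322.174.
Rounding up, n = 323.

n = 323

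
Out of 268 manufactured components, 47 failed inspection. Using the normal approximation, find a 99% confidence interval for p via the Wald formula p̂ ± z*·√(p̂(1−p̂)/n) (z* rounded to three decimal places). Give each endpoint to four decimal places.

(0.1155, 0.2352)

With x = 47 successes in n = 268, p̂ = 0.17537.
SE = √(p̂(1−p̂)/n) = √(0.144617/268) = 0.023230.
For 99% confidence, z* = 2.576.
Margin of error: 2.576 × 0.023230 = 0.05984.
Interval: 0.17537 ± 0.05984 → (0.1155, 0.2352).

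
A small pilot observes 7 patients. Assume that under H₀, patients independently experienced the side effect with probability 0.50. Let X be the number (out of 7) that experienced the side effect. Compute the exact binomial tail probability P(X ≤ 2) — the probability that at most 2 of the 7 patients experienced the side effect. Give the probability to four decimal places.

P = 0.2266

X is binomial with n = 7 and p = 0.50.
P(X ≤ 2) = C(7,0)·0.50^0·0.50^7 + C(7,1)·0.50^1·0.50^6 + C(7,2)·0.50^2·0.50^5.
= 0.007812 + 0.054688 + 0.164062 = 0.2266.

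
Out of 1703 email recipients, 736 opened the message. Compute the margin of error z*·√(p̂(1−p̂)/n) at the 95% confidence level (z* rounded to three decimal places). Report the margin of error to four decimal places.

Sample proportion p̂ = 736/1703 = 0.43218.
SE(p̂) = √(0.43218·0.56782/1703) = 0.012004.
z* = 1.960 at the 95% level.
ME = 1.960·0.012004 = 0.0235.

ME = 0.0235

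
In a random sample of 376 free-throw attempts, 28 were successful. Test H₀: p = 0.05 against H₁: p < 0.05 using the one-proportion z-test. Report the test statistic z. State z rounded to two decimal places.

The sample proportion is 28/376 = 0.07447.
Under H₀, SE = √(p₀(1−p₀)/n) = √(0.05·0.95/376) = √0.000126330 = 0.011240.
z = (p̂ − p₀)/SE = (0.07447 − 0.05)/0.011240 = 2.18.

z = 2.18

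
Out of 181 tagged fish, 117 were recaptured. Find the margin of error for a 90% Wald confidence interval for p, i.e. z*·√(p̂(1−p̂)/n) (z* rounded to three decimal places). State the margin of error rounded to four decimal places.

ME = 0.0585

Sample proportion p̂ = 117/181 = 0.64641.
Standard error of p̂: √(0.228564/181) = √0.001262787 = 0.035536.
z* = 1.645 at the 90% level.
ME = 1.645·0.035536 = 0.0585.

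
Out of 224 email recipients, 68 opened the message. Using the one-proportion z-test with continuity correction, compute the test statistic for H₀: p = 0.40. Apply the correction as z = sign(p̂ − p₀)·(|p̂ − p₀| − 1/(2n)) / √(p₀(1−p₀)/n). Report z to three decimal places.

The sample proportion is 68/224 = 0.30357. p̂ − p₀ = -0.096429.
1/(2n) = 0.002232.
Corrected numerator: |-0.096429| − 0.002232 = 0.094197.
SE₀ = √(0.40·0.60/224) = 0.032733.
z = (−)0.094197/0.032733 = -2.878.

z = -2.878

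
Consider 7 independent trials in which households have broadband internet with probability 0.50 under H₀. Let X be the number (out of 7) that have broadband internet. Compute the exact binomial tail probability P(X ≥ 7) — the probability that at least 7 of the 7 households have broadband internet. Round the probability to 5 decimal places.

X is binomial with n = 7 and p = 0.50.
P(X ≥ 7) = C(7,7)·0.50^7·0.50^0.
= 0.007812 = 0.00781.

P = 0.00781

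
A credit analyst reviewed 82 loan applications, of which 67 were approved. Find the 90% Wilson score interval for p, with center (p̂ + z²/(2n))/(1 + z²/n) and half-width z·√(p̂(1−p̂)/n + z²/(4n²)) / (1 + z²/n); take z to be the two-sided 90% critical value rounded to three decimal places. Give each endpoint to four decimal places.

Here p̂ = 67/82 = 0.81707 and z = 1.645 (z² = 2.706025).
1 + z²/n = 1.033000.
Adjusted center: (0.81707 + z²/(2n))/1.033000 = 0.80694.
Radicand: p̂(1−p̂)/n + z²/(4n²) = 0.001822739 + 0.000100611 = 0.001923350.
Half-width = z·√(radicand)/denom = 1.645·0.043856/1.033000 = 0.06984.
CI: 0.80694 ± 0.06984 = (0.7371, 0.8768).

(0.7371, 0.8768)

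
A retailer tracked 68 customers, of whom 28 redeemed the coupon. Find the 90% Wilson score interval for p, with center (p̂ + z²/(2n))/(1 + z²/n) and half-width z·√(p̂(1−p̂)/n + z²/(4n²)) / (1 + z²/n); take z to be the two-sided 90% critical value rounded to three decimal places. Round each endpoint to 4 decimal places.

p̂ = 28/68 = 0.41176; z = 1.645, so z² = 2.706025.
1 + z²/n = 1.039794.
Center = (0.41176 + 0.019897)/1.039794 = 0.41514.
Radicand: p̂(1−p̂)/n + z²/(4n²) = 0.003561978 + 0.000146303 = 0.003708281.
Half-width = z·√(radicand)/denom = 1.645·0.060896/1.039794 = 0.09634.
CI: 0.41514 ± 0.09634 = (0.3188, 0.5115).

(0.3188, 0.5115)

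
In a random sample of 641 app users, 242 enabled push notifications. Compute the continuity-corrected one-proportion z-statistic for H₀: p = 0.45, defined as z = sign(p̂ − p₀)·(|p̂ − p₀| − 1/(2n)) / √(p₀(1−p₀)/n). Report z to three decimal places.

z = -3.648

The sample proportion is 242/641 = 0.37754. p̂ − p₀ = -0.072465.
Continuity correction 1/(2n) = 1/1282 = 0.000780.
Corrected numerator: |-0.072465| − 0.000780 = 0.071685.
SE₀ = √(0.45·0.55/641) = 0.019650.
z = (−)0.071685/0.019650 = -3.648.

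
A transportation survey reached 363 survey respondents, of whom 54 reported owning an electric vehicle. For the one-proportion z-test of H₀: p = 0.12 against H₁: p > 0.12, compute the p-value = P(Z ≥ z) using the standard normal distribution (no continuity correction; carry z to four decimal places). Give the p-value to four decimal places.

Sample proportion p̂ = 54/363 = 0.14876.
SE₀ = √(0.12·0.88/363) = 0.017056.
Test statistic (full precision, shown to 4 dp): z = (54/363 − 0.12)/SE₀ ≈ 1.6862.
p-value = P(Z ≥ z) with z = 1.6862 → 0.0459.

p-value = 0.0459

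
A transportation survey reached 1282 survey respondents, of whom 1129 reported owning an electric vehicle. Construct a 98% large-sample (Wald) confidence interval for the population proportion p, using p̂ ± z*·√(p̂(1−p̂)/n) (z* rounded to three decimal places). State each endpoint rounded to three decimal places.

(0.860, 0.902)

With x = 1129 successes in n = 1282, p̂ = 0.88066.
SE(p̂) = √(0.88066·0.11934/1282) = 0.009054.
For 98% confidence, z* = 2.326.
Margin = 2.326·0.009054 = 0.02106.
So the interval runs from 0.860 to 0.902.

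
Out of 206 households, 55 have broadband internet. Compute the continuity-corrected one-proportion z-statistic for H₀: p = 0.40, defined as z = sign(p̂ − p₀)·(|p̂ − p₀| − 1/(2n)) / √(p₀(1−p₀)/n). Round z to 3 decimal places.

z = -3.826

p̂ = 55/206 = 0.26699. p̂ − p₀ = -0.133010.
Continuity correction 1/(2n) = 1/412 = 0.002427.
Corrected numerator: |-0.133010| − 0.002427 = 0.130583.
Under H₀, SE = √(p₀(1−p₀)/n) = √(0.40·0.60/206) = √0.001165049 = 0.034133.
z = −0.130583/0.034133 = -3.826.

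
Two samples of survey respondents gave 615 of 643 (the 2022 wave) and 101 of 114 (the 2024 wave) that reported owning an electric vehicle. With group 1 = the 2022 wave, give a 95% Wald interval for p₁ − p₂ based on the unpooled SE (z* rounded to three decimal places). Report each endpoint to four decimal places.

(0.0100, 0.1309)

p̂₁ = 0.95645, p̂₂ = 0.88596, so the observed difference is 0.07049.
SE = √(0.000064774 + 0.000886238) = √0.000951012 = 0.030838.
For 95% confidence, z* = 1.960. Margin of error = 0.06044.
Interval: 0.07049 ± 0.06044 → (0.0100, 0.1309).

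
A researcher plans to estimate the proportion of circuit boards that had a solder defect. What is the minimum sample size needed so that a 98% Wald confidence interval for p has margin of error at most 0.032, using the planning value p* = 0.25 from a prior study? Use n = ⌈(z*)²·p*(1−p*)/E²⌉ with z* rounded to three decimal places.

For 98% confidence, z* = 2.326.
p*(1−p*) = 0.25·0.75 = 0.1875.
Required n before rounding: 5.410276 × 0.1875 / 0.032² = 990.651.
⌈990.651⌉ = 991.

n = 991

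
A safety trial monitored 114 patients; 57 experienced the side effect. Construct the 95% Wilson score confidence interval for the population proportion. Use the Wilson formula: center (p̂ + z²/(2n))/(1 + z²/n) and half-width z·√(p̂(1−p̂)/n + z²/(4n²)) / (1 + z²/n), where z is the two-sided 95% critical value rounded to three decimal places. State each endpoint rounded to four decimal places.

(0.4097, 0.5903)

p̂ = 57/114 = 0.50000; z = 1.960, so z² = 3.841600.
Denominator 1 + z²/n = 1 + 3.841600/114 = 1.033698.
Adjusted center: (0.50000 + z²/(2n))/1.033698 = 0.50000.
Radicand: p̂(1−p̂)/n + z²/(4n²) = 0.002192982 + 0.000073900 = 0.002266882.
Half-width = 1.960·√0.002266882/1.033698 = 0.09028.
Interval: 0.50000 ± 0.09028 → (0.4097, 0.5903).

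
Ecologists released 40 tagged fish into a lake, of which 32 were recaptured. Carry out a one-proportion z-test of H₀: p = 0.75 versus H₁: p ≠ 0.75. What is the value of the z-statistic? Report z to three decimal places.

The sample proportion is 32/40 = 0.80000.
SE₀ = √(0.75·0.25/40) = 0.068465.
Test statistic: z = 0.05000/0.068465 = 0.730.

z = 0.730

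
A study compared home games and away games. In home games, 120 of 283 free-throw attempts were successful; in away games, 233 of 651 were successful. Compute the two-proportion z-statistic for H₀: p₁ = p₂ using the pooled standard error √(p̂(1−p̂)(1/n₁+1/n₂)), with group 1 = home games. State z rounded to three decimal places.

z = 1.915

Sample proportions: p̂₁ = 120/283 = 0.42403 and p̂₂ = 233/651 = 0.35791.
Pooling: p̂ = 353/934 = 0.37794.
Pooled SE = √[0.2351024·0.00506967] ≈ 0.034524.
z = 0.06612/0.034524 = 1.915.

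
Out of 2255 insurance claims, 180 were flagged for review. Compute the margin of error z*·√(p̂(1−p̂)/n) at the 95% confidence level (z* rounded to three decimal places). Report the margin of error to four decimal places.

ME = 0.0112

With x = 180 successes in n = 2255, p̂ = 0.07982.
SE = √(p̂(1−p̂)/n) = √(0.073451/2255) = 0.005707.
For 95% confidence, z* = 1.960.
Margin of error = z*·SE = 1.960 × 0.005707 = 0.0112.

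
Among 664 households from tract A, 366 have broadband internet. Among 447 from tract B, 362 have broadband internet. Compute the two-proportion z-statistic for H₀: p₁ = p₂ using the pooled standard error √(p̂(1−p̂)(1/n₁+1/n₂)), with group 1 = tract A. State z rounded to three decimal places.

p̂₁ = 366/664 = 0.55120, p̂₂ = 362/447 = 0.80984.
Pooled p̂ = (366+362)/(664+447) = 728/1111 = 0.65527.
SE = √[p̂(1−p̂)(1/n₁+1/n₂)] = √[0.65527·0.34473·(1/664+1/447)] ≈ 0.029078.
z = (p̂₁ − p̂₂)/SE = (0.55120 − 0.80984)/0.029078 = -0.25864/0.029078 = -8.895.

z = -8.895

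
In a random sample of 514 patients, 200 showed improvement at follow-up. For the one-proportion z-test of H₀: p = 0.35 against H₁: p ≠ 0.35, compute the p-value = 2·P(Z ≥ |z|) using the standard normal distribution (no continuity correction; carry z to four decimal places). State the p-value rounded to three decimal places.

p-value = 0.063

Sample proportion p̂ = 200/514 = 0.38911.
SE₀ = √(0.35·0.65/514) = 0.021038.
z = (p̂ − p₀)/SE = (200/514 − 0.35)/0.021038 ≈ 1.8588.
From the standard normal, 2·P(Z ≥ |z|) = 0.063.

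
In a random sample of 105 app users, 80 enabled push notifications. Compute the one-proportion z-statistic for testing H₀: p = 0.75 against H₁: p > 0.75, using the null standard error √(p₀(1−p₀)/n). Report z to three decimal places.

z = 0.282

The sample proportion is 80/105 = 0.76190.
SE₀ = √(0.75·0.25/105) = 0.042258.
z = (0.76190 − 0.75)/0.042258 = 0.01190/0.042258 = 0.282.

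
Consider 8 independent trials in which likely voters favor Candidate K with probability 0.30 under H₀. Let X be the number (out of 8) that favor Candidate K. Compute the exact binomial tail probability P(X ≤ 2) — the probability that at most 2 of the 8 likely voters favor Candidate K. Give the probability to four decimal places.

X ~ Binomial(n=8, p=0.30).
P(X ≤ 2) = C(8,0)·0.30^0·0.70^8 + C(8,1)·0.30^1·0.70^7 + C(8,2)·0.30^2·0.70^6.
= 0.057648 + 0.197650 + 0.296475 = 0.5518.

P = 0.5518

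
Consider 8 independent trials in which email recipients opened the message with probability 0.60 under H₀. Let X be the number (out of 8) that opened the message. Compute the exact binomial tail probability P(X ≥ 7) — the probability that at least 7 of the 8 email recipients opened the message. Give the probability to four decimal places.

X ~ Binomial(n=8, p=0.60).
P(X ≥ 7) = C(8,7)·0.60^7·0.40^1 + C(8,8)·0.60^8·0.40^0.
= 0.089580 + 0.016796 = 0.1064.

P = 0.1064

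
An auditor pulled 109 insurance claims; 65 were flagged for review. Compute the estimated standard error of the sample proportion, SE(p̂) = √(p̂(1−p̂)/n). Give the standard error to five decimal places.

SE = 0.04699

p̂ = 65/109 = 0.59633.
p̂(1−p̂) = 0.240721.
SE = √(0.240721/109) = √0.002208450 = 0.04699.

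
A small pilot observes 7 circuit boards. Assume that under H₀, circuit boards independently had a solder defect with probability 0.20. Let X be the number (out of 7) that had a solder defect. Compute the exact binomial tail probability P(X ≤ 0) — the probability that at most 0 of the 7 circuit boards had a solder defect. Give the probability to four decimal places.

X ~ Binomial(n=7, p=0.20).
P(X ≤ 0) = C(7,0)·0.20^0·0.80^7.
= 0.209715 = 0.2097.

P = 0.2097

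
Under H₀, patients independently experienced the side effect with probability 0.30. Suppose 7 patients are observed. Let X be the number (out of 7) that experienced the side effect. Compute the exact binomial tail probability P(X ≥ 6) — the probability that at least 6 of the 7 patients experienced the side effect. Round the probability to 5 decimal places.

P = 0.00379

X ~ Binomial(n=7, p=0.30).
P(X ≥ 6) = C(7,6)·0.30^6·0.70^1 + C(7,7)·0.30^7·0.70^0.
= 0.003572 + 0.000219 = 0.00379.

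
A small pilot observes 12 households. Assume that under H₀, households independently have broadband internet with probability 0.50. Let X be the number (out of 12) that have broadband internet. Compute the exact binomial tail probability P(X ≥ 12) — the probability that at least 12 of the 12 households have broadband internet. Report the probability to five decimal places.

X ~ Binomial(n=12, p=0.50).
P(X ≥ 12) = C(12,12)·0.50^12·0.50^0.
= 0.000244 = 0.00024.

P = 0.00024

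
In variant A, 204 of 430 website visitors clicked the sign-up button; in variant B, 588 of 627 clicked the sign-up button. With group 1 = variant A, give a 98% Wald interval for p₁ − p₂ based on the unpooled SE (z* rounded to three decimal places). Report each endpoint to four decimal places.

(-0.5237, -0.4030)

p̂₁ = 0.47442, p̂₂ = 0.93780, so the observed difference is -0.46338.
SE = √(0.000579873 + 0.000093033) = √0.000672906 = 0.025940.
The 98% critical value is z* = 2.326. Margin = 2.326·0.025940 = 0.06034.
So the interval runs from -0.5237 to -0.4030.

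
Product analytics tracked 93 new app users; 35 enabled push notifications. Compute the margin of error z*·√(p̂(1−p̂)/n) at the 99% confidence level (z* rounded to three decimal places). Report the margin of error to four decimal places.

ME = 0.1294

The sample proportion is 35/93 = 0.37634.
Standard error of p̂: √(0.234709/93) = √0.002523755 = 0.050237.
z* = 2.576 at the 99% level.
ME = 2.576·0.050237 = 0.1294.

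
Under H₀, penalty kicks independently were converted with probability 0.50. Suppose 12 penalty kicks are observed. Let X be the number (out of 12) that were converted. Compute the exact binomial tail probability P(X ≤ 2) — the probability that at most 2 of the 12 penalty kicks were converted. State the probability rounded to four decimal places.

P = 0.0193

X is binomial with n = 12 and p = 0.50.
P(X ≤ 2) = C(12,0)·0.50^0·0.50^12 + C(12,1)·0.50^1·0.50^11 + C(12,2)·0.50^2·0.50^10.
= 0.000244 + 0.002930 + 0.016113 = 0.0193.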